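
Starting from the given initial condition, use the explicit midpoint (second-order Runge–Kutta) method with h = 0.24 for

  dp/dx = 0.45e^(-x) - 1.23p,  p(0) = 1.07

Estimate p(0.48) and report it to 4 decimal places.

Midpoint: k1 = f(x_n, p_n); k2 = f(x_n + h/2, p_n + (h/2)·k1); p_{n+1} = p_n + h·k2.
x=0.000000, p=1.070000:
  k1 = f(0.000000, 1.070000) = -0.866100
  k2 = f(0.120000, 0.966068) = -0.789149
  p ← 1.070000 + 0.24·(-0.789149) = 0.880604
x=0.240000, p=0.880604:
  k1 = f(0.240000, 0.880604) = -0.729161
  k2 = f(0.360000, 0.793105) = -0.661565
  p ← 0.880604 + 0.24·(-0.661565) = 0.721829
p(0.48) ≈ 0.7218

0.7218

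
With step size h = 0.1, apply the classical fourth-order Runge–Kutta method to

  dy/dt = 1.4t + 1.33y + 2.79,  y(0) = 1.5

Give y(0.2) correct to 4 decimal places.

RK4: k1 = f(t_n, y_n); k2 = f(t_n + h/2, y_n + (h/2)·k1); k3 = f(t_n + h/2, y_n + (h/2)·k2); k4 = f(t_n + h, y_n + h·k3); y_{n+1} = y_n + (h/6)·(k1 + 2k2 + 2k3 + k4).
t=0.000000, y=1.500000:
  k1 = f(0.000000, 1.500000) = 4.785000
  k2 = f(0.050000, 1.739250) = 5.173203
  k3 = f(0.050000, 1.758660) = 5.199018
  k4 = f(0.100000, 2.019902) = 5.616469
  y ← 1.500000 + (0.1/6)·(k1 + 2k2 + 2k3 + k4) = 2.019099
t=0.100000, y=2.019099:
  k1 = f(0.100000, 2.019099) = 5.615401
  k2 = f(0.150000, 2.299869) = 6.058825
  k3 = f(0.150000, 2.322040) = 6.088313
  k4 = f(0.200000, 2.627930) = 6.565147
  y ← 2.019099 + (0.1/6)·(k1 + 2k2 + 2k3 + k4) = 2.627012
y(0.2) ≈ 2.6270

2.6270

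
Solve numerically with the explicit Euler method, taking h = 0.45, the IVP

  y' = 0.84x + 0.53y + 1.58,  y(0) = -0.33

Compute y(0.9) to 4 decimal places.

1.2555

Euler: y_{n+1} = y_n + h·f(x_n, y_n).
x=0.000000, y=-0.330000: f=1.405100 → y ← -0.330000 + 0.45·1.405100 = 0.302295
x=0.450000, y=0.302295: f=2.118216 → y ← 0.302295 + 0.45·2.118216 = 1.255492
y(0.9) ≈ 1.2555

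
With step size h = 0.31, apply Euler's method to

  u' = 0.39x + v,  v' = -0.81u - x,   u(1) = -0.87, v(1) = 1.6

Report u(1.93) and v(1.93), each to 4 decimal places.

Euler on (u,v): u_{n+1} = u_n + h·u', v_{n+1} = v_n + h·v'.
1.000000: (-0.870000, 1.600000); f=(1.990000, -0.295300) → (-0.253100, 1.508457)
1.310000: (-0.253100, 1.508457); f=(2.019357, -1.104989) → (0.372901, 1.165910)
1.620000: (0.372901, 1.165910); f=(1.797710, -1.922050) → (0.930191, 0.570075)
(u(1.93), v(1.93)) ≈ (0.9302, 0.5701)

0.9302, 0.5701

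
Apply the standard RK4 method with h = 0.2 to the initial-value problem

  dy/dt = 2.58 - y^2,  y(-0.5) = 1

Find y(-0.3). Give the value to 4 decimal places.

1.2559

RK4: k1 = f(t_n, y_n); k2 = f(t_n + h/2, y_n + (h/2)·k1); k3 = f(t_n + h/2, y_n + (h/2)·k2); k4 = f(t_n + h, y_n + h·k3); y_{n+1} = y_n + (h/6)·(k1 + 2k2 + 2k3 + k4).
t=-0.500000, y=1.000000:
  k1 = f(-0.500000, 1.000000) = 1.580000
  k2 = f(-0.400000, 1.158000) = 1.239036
  k3 = f(-0.400000, 1.123904) = 1.316841
  k4 = f(-0.300000, 1.263368) = 0.983901
  y ← 1.000000 + (0.2/6)·(k1 + 2k2 + 2k3 + k4) = 1.255855
y(-0.3) ≈ 1.2559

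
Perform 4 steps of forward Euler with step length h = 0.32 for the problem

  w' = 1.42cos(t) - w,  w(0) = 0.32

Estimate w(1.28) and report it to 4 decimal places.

0.9192

Euler: w_{n+1} = w_n + h·f(t_n, w_n).
t=0.000000, w=0.320000: f=1.100000 → w ← 0.320000 + 0.32·1.100000 = 0.672000
t=0.320000, w=0.672000: f=0.675914 → w ← 0.672000 + 0.32·0.675914 = 0.888293
t=0.640000, w=0.888293: f=0.250683 → w ← 0.888293 + 0.32·0.250683 = 0.968511
t=0.960000, w=0.968511: f=-0.154113 → w ← 0.968511 + 0.32·(-0.154113) = 0.919195
w(1.28) ≈ 0.9192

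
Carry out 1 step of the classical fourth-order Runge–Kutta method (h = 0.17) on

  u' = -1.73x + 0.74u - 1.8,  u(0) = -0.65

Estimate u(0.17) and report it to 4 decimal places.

RK4: k1 = f(x_n, u_n); k2 = f(x_n + h/2, u_n + (h/2)·k1); k3 = f(x_n + h/2, u_n + (h/2)·k2); k4 = f(x_n + h, u_n + h·k3); u_{n+1} = u_n + (h/6)·(k1 + 2k2 + 2k3 + k4).
x=0.000000, u=-0.650000:
  k1 = f(0.000000, -0.650000) = -2.281000
  k2 = f(0.085000, -0.843885) = -2.571525
  k3 = f(0.085000, -0.868580) = -2.589799
  k4 = f(0.170000, -1.090266) = -2.900897
  u ← -0.650000 + (0.17/6)·(k1 + 2k2 + 2k3 + k4) = -1.089295
u(0.17) ≈ -1.0893

-1.0893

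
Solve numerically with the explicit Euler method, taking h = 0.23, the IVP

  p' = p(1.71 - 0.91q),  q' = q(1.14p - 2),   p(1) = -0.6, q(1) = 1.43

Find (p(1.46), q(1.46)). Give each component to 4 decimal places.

-0.8394, 0.2013

Euler on (p,q): p_{n+1} = p_n + h·p', q_{n+1} = q_n + h·q'.
1.000000: (-0.600000, 1.430000); f=(-0.245220, -3.838120) → (-0.656401, 0.547232)
1.230000: (-0.656401, 0.547232); f=(-0.795570, -1.503957) → (-0.839382, 0.201322)
(p(1.46), q(1.46)) ≈ (-0.8394, 0.2013)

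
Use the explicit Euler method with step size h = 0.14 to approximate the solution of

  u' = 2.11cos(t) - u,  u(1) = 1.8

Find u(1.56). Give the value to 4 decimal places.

1.2946

Euler: u_{n+1} = u_n + h·f(t_n, u_n).
t=1.000000, u=1.800000: f=-0.659962 → u ← 1.800000 + 0.14·(-0.659962) = 1.707605
t=1.140000, u=1.707605: f=-0.826481 → u ← 1.707605 + 0.14·(-0.826481) = 1.591898
t=1.280000, u=1.591898: f=-0.986929 → u ← 1.591898 + 0.14·(-0.986929) = 1.453728
t=1.420000, u=1.453728: f=-1.136752 → u ← 1.453728 + 0.14·(-1.136752) = 1.294583
u(1.56) ≈ 1.2946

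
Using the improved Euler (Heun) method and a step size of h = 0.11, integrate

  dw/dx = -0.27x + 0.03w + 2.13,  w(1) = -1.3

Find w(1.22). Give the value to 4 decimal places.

-0.9046

Heun: k1 = f(x_n, w_n); k2 = f(x_n + h, w_n + h·k1); w_{n+1} = w_n + (h/2)·(k1 + k2).
x=1.000000, w=-1.300000:
  k1 = f(1.000000, -1.300000) = 1.821000
  k2 = f(1.110000, -1.099690) = 1.797309
  w ← -1.300000 + (0.11/2)·(1.821000 + 1.797309) = -1.100993
x=1.110000, w=-1.100993:
  k1 = f(1.110000, -1.100993) = 1.797270
  k2 = f(1.220000, -0.903293) = 1.773501
  w ← -1.100993 + (0.11/2)·(1.797270 + 1.773501) = -0.904601
w(1.22) ≈ -0.9046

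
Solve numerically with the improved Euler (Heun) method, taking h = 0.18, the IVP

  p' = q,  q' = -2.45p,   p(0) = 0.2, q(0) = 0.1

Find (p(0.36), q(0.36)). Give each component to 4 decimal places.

0.2031, -0.0851

Heun on (p,q): k1 = f(x_n, state_n); k2 = f(x_n + h, state_n + h·k1); state_{n+1} = state_n + (h/2)·(k1 + k2).
0.000000: (0.200000, 0.100000)
  k1 = (0.100000, -0.490000)
  predictor → (0.218000, 0.011800)
  k2 = (0.011800, -0.534100)
  → (0.210062, 0.007831)
0.180000: (0.210062, 0.007831)
  k1 = (0.007831, -0.514652)
  predictor → (0.211472, -0.084806)
  k2 = (-0.084806, -0.518105)
  → (0.203134, -0.085117)
(p(0.36), q(0.36)) ≈ (0.2031, -0.0851)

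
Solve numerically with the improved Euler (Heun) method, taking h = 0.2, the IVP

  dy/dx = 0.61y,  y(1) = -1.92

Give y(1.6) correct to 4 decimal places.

-2.7663

Heun: k1 = f(x_n, y_n); k2 = f(x_n + h, y_n + h·k1); y_{n+1} = y_n + (h/2)·(k1 + k2).
x=1.000000, y=-1.920000:
  k1 = f(1.000000, -1.920000) = -1.171200
  k2 = f(1.200000, -2.154240) = -1.314086
  y ← -1.920000 + (0.2/2)·(-1.171200 + (-1.314086)) = -2.168529
x=1.200000, y=-2.168529:
  k1 = f(1.200000, -2.168529) = -1.322802
  k2 = f(1.400000, -2.433089) = -1.484184
  y ← -2.168529 + (0.2/2)·(-1.322802 + (-1.484184)) = -2.449227
x=1.400000, y=-2.449227:
  k1 = f(1.400000, -2.449227) = -1.494029
  k2 = f(1.600000, -2.748033) = -1.676300
  y ← -2.449227 + (0.2/2)·(-1.494029 + (-1.676300)) = -2.766260
y(1.6) ≈ -2.7663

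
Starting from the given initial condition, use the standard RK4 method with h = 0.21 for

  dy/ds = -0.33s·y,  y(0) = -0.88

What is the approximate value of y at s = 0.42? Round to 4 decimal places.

RK4: k1 = f(s_n, y_n); k2 = f(s_n + h/2, y_n + (h/2)·k1); k3 = f(s_n + h/2, y_n + (h/2)·k2); k4 = f(s_n + h, y_n + h·k3); y_{n+1} = y_n + (h/6)·(k1 + 2k2 + 2k3 + k4).
s=0.000000, y=-0.880000:
  k1 = f(0.000000, -0.880000) = 0.000000
  k2 = f(0.105000, -0.880000) = 0.030492
  k3 = f(0.105000, -0.876798) = 0.030381
  k4 = f(0.210000, -0.873620) = 0.060542
  y ← -0.880000 + (0.21/6)·(k1 + 2k2 + 2k3 + k4) = -0.873620
s=0.210000, y=-0.873620:
  k1 = f(0.210000, -0.873620) = 0.060542
  k2 = f(0.315000, -0.867263) = 0.090152
  k3 = f(0.315000, -0.864154) = 0.089829
  k4 = f(0.420000, -0.854756) = 0.118469
  y ← -0.873620 + (0.21/6)·(k1 + 2k2 + 2k3 + k4) = -0.854756
y(0.42) ≈ -0.8548

-0.8548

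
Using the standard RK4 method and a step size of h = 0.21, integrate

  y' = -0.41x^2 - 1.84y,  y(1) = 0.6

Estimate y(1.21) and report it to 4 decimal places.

RK4: k1 = f(x_n, y_n); k2 = f(x_n + h/2, y_n + (h/2)·k1); k3 = f(x_n + h/2, y_n + (h/2)·k2); k4 = f(x_n + h, y_n + h·k3); y_{n+1} = y_n + (h/6)·(k1 + 2k2 + 2k3 + k4).
x=1.000000, y=0.600000:
  k1 = f(1.000000, 0.600000) = -1.514000
  k2 = f(1.105000, 0.441030) = -1.312115
  k3 = f(1.105000, 0.462228) = -1.351120
  k4 = f(1.210000, 0.316265) = -1.182208
  y ← 0.600000 + (0.21/6)·(k1 + 2k2 + 2k3 + k4) = 0.319206
y(1.21) ≈ 0.3192

0.3192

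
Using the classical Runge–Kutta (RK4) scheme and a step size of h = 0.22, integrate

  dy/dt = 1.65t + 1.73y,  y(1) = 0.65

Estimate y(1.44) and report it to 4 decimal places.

2.6885

RK4: k1 = f(t_n, y_n); k2 = f(t_n + h/2, y_n + (h/2)·k1); k3 = f(t_n + h/2, y_n + (h/2)·k2); k4 = f(t_n + h, y_n + h·k3); y_{n+1} = y_n + (h/6)·(k1 + 2k2 + 2k3 + k4).
t=1.000000, y=0.650000:
  k1 = f(1.000000, 0.650000) = 2.774500
  k2 = f(1.110000, 0.955195) = 3.483987
  k3 = f(1.110000, 1.033239) = 3.619003
  k4 = f(1.220000, 1.446181) = 4.514892
  y ← 0.650000 + (0.22/6)·(k1 + 2k2 + 2k3 + k4) = 1.438164
t=1.220000, y=1.438164:
  k1 = f(1.220000, 1.438164) = 4.501023
  k2 = f(1.330000, 1.933276) = 5.539068
  k3 = f(1.330000, 2.047461) = 5.736608
  k4 = f(1.440000, 2.700217) = 7.047376
  y ← 1.438164 + (0.22/6)·(k1 + 2k2 + 2k3 + k4) = 2.688488
y(1.44) ≈ 2.6885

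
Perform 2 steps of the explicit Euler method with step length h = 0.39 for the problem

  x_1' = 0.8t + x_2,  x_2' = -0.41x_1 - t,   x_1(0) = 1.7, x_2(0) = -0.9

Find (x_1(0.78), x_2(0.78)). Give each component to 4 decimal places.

1.0137, -1.5396

Euler on (x_1,x_2): x_1_{n+1} = x_1_n + h·x_1', x_2_{n+1} = x_2_n + h·x_2'.
0.000000: (1.700000, -0.900000); f=(-0.900000, -0.697000) → (1.349000, -1.171830)
0.390000: (1.349000, -1.171830); f=(-0.859830, -0.943090) → (1.013666, -1.539635)
(x_1(0.78), x_2(0.78)) ≈ (1.0137, -1.5396)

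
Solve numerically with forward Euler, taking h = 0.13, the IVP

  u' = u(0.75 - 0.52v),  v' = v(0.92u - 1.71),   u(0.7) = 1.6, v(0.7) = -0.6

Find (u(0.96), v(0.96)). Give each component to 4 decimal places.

Euler on (u,v): u_{n+1} = u_n + h·u', v_{n+1} = v_n + h·v'.
0.700000: (1.600000, -0.600000); f=(1.699200, 0.142800) → (1.820896, -0.581436)
0.830000: (1.820896, -0.581436); f=(1.916214, 0.020220) → (2.070004, -0.578807)
(u(0.96), v(0.96)) ≈ (2.0700, -0.5788)

2.0700, -0.5788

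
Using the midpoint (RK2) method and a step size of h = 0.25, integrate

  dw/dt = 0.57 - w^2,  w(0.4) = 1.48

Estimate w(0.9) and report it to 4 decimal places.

1.0538

Midpoint: k1 = f(t_n, w_n); k2 = f(t_n + h/2, w_n + (h/2)·k1); w_{n+1} = w_n + h·k2.
t=0.400000, w=1.480000:
  k1 = f(0.400000, 1.480000) = -1.620400
  k2 = f(0.525000, 1.277450) = -1.061879
  w ← 1.480000 + 0.25·(-1.061879) = 1.214530
t=0.650000, w=1.214530:
  k1 = f(0.650000, 1.214530) = -0.905084
  k2 = f(0.775000, 1.101395) = -0.643071
  w ← 1.214530 + 0.25·(-0.643071) = 1.053763
w(0.9) ≈ 1.0538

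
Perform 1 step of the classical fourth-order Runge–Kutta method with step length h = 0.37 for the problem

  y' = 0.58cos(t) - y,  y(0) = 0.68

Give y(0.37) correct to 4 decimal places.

RK4: k1 = f(t_n, y_n); k2 = f(t_n + h/2, y_n + (h/2)·k1); k3 = f(t_n + h/2, y_n + (h/2)·k2); k4 = f(t_n + h, y_n + h·k3); y_{n+1} = y_n + (h/6)·(k1 + 2k2 + 2k3 + k4).
t=0.000000, y=0.680000:
  k1 = f(0.000000, 0.680000) = -0.100000
  k2 = f(0.185000, 0.661500) = -0.091397
  k3 = f(0.185000, 0.663092) = -0.092989
  k4 = f(0.370000, 0.645594) = -0.104844
  y ← 0.680000 + (0.37/6)·(k1 + 2k2 + 2k3 + k4) = 0.644627
y(0.37) ≈ 0.6446

0.6446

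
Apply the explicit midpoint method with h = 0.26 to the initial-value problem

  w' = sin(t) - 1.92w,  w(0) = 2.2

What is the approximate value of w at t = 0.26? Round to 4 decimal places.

1.4096

Midpoint: k1 = f(t_n, w_n); k2 = f(t_n + h/2, w_n + (h/2)·k1); w_{n+1} = w_n + h·k2.
t=0.000000, w=2.200000:
  k1 = f(0.000000, 2.200000) = -4.224000
  k2 = f(0.130000, 1.650880) = -3.040055
  w ← 2.200000 + 0.26·(-3.040055) = 1.409586
w(0.26) ≈ 1.4096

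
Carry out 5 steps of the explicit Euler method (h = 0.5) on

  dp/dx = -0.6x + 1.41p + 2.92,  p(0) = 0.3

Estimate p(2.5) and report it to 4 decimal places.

29.1079

Euler: p_{n+1} = p_n + h·f(x_n, p_n).
x=0.000000, p=0.300000: f=3.343000 → p ← 0.300000 + 0.5·3.343000 = 1.971500
x=0.500000, p=1.971500: f=5.399815 → p ← 1.971500 + 0.5·5.399815 = 4.671407
x=1.000000, p=4.671407: f=8.906685 → p ← 4.671407 + 0.5·8.906685 = 9.124750
x=1.500000, p=9.124750: f=14.885897 → p ← 9.124750 + 0.5·14.885897 = 16.567698
x=2.000000, p=16.567698: f=25.080455 → p ← 16.567698 + 0.5·25.080455 = 29.107926
p(2.5) ≈ 29.1079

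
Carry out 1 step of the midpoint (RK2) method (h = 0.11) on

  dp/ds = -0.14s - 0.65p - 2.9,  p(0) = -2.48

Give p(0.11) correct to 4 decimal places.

-2.6175

Midpoint: k1 = f(s_n, p_n); k2 = f(s_n + h/2, p_n + (h/2)·k1); p_{n+1} = p_n + h·k2.
s=0.000000, p=-2.480000:
  k1 = f(0.000000, -2.480000) = -1.288000
  k2 = f(0.055000, -2.550840) = -1.249654
  p ← -2.480000 + 0.11·(-1.249654) = -2.617462
p(0.11) ≈ -2.6175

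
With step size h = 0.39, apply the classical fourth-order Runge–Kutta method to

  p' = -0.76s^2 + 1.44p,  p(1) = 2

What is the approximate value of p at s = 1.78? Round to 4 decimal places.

RK4: k1 = f(s_n, p_n); k2 = f(s_n + h/2, p_n + (h/2)·k1); k3 = f(s_n + h/2, p_n + (h/2)·k2); k4 = f(s_n + h, p_n + h·k3); p_{n+1} = p_n + (h/6)·(k1 + 2k2 + 2k3 + k4).
s=1.000000, p=2.000000:
  k1 = f(1.000000, 2.000000) = 2.120000
  k2 = f(1.195000, 2.413400) = 2.389997
  k3 = f(1.195000, 2.466049) = 2.465812
  k4 = f(1.390000, 2.961667) = 2.796404
  p ← 2.000000 + (0.39/6)·(k1 + 2k2 + 2k3 + k4) = 2.950821
s=1.390000, p=2.950821:
  k1 = f(1.390000, 2.950821) = 2.780787
  k2 = f(1.585000, 3.493075) = 3.120737
  k3 = f(1.585000, 3.559365) = 3.216195
  k4 = f(1.780000, 4.205137) = 3.647414
  p ← 2.950821 + (0.39/6)·(k1 + 2k2 + 2k3 + k4) = 4.192456
p(1.78) ≈ 4.1925

4.1925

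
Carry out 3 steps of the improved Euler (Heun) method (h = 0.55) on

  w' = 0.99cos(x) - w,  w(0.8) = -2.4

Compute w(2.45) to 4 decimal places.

Heun: k1 = f(x_n, w_n); k2 = f(x_n + h, w_n + h·k1); w_{n+1} = w_n + (h/2)·(k1 + k2).
x=0.800000, w=-2.400000:
  k1 = f(0.800000, -2.400000) = 3.089740
  k2 = f(1.350000, -0.700643) = 0.917460
  w ← -2.400000 + (0.55/2)·(3.089740 + 0.917460) = -1.298020
x=1.350000, w=-1.298020:
  k1 = f(1.350000, -1.298020) = 1.514837
  k2 = f(1.900000, -0.464860) = 0.144803
  w ← -1.298020 + (0.55/2)·(1.514837 + 0.144803) = -0.841619
x=1.900000, w=-0.841619:
  k1 = f(1.900000, -0.841619) = 0.521562
  k2 = f(2.450000, -0.554760) = -0.207769
  w ← -0.841619 + (0.55/2)·(0.521562 + (-0.207769)) = -0.755326
w(2.45) ≈ -0.7553

-0.7553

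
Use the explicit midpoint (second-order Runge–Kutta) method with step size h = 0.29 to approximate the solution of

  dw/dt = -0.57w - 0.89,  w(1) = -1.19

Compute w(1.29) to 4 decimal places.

-1.2463

Midpoint: k1 = f(t_n, w_n); k2 = f(t_n + h/2, w_n + (h/2)·k1); w_{n+1} = w_n + h·k2.
t=1.000000, w=-1.190000:
  k1 = f(1.000000, -1.190000) = -0.211700
  k2 = f(1.145000, -1.220696) = -0.194203
  w ← -1.190000 + 0.29·(-0.194203) = -1.246319
w(1.29) ≈ -1.2463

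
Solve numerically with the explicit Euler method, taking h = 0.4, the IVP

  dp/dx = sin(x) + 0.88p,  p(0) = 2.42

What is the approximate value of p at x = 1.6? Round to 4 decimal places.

Euler: p_{n+1} = p_n + h·f(x_n, p_n).
x=0.000000, p=2.420000: f=2.129600 → p ← 2.420000 + 0.4·2.129600 = 3.271840
x=0.400000, p=3.271840: f=3.268638 → p ← 3.271840 + 0.4·3.268638 = 4.579295
x=0.800000, p=4.579295: f=4.747136 → p ← 4.579295 + 0.4·4.747136 = 6.478149
x=1.200000, p=6.478149: f=6.632810 → p ← 6.478149 + 0.4·6.632810 = 9.131273
p(1.6) ≈ 9.1313

9.1313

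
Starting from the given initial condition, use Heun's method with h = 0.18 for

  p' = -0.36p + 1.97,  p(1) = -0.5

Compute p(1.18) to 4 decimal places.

Heun: k1 = f(t_n, p_n); k2 = f(t_n + h, p_n + h·k1); p_{n+1} = p_n + (h/2)·(k1 + k2).
t=1.000000, p=-0.500000:
  k1 = f(1.000000, -0.500000) = 2.150000
  k2 = f(1.180000, -0.113000) = 2.010680
  p ← -0.500000 + (0.18/2)·(2.150000 + 2.010680) = -0.125539
p(1.18) ≈ -0.1255

-0.1255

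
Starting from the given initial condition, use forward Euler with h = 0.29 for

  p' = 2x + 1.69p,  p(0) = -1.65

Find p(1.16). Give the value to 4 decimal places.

-6.7554

Euler: p_{n+1} = p_n + h·f(x_n, p_n).
x=0.000000, p=-1.650000: f=-2.788500 → p ← -1.650000 + 0.29·(-2.788500) = -2.458665
x=0.290000, p=-2.458665: f=-3.575144 → p ← -2.458665 + 0.29·(-3.575144) = -3.495457
x=0.580000, p=-3.495457: f=-4.747322 → p ← -3.495457 + 0.29·(-4.747322) = -4.872180
x=0.870000, p=-4.872180: f=-6.493984 → p ← -4.872180 + 0.29·(-6.493984) = -6.755435
p(1.16) ≈ -6.7554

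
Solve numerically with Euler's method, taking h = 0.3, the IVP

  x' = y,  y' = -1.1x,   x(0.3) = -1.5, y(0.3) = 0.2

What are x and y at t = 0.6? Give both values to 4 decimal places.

Euler on (x,y): x_{n+1} = x_n + h·x', y_{n+1} = y_n + h·y'.
0.300000: (-1.500000, 0.200000); f=(0.200000, 1.650000) → (-1.440000, 0.695000)
(x(0.6), y(0.6)) ≈ (-1.4400, 0.6950)

-1.4400, 0.6950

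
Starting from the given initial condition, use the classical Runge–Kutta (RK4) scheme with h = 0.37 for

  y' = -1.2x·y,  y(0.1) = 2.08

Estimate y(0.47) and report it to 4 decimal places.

1.8328

RK4: k1 = f(x_n, y_n); k2 = f(x_n + h/2, y_n + (h/2)·k1); k3 = f(x_n + h/2, y_n + (h/2)·k2); k4 = f(x_n + h, y_n + h·k3); y_{n+1} = y_n + (h/6)·(k1 + 2k2 + 2k3 + k4).
x=0.100000, y=2.080000:
  k1 = f(0.100000, 2.080000) = -0.249600
  k2 = f(0.285000, 2.033824) = -0.695568
  k3 = f(0.285000, 1.951320) = -0.667351
  k4 = f(0.470000, 1.833080) = -1.033857
  y ← 2.080000 + (0.37/6)·(k1 + 2k2 + 2k3 + k4) = 1.832760
y(0.47) ≈ 1.8328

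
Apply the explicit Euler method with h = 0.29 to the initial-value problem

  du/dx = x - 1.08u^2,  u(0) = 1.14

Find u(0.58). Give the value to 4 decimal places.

0.6488

Euler: u_{n+1} = u_n + h·f(x_n, u_n).
x=0.000000, u=1.140000: f=-1.403568 → u ← 1.140000 + 0.29·(-1.403568) = 0.732965
x=0.290000, u=0.732965: f=-0.290217 → u ← 0.732965 + 0.29·(-0.290217) = 0.648802
u(0.58) ≈ 0.6488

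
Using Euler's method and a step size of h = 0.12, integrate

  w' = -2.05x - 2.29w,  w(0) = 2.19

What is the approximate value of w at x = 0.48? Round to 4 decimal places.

Euler: w_{n+1} = w_n + h·f(x_n, w_n).
x=0.000000, w=2.190000: f=-5.015100 → w ← 2.190000 + 0.12·(-5.015100) = 1.588188
x=0.120000, w=1.588188: f=-3.882951 → w ← 1.588188 + 0.12·(-3.882951) = 1.122234
x=0.240000, w=1.122234: f=-3.061916 → w ← 1.122234 + 0.12·(-3.061916) = 0.754804
x=0.360000, w=0.754804: f=-2.466501 → w ← 0.754804 + 0.12·(-2.466501) = 0.458824
w(0.48) ≈ 0.4588

0.4588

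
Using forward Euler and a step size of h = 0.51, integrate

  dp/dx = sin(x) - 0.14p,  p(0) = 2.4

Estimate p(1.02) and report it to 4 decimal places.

Euler: p_{n+1} = p_n + h·f(x_n, p_n).
x=0.000000, p=2.400000: f=-0.336000 → p ← 2.400000 + 0.51·(-0.336000) = 2.228640
x=0.510000, p=2.228640: f=0.176168 → p ← 2.228640 + 0.51·0.176168 = 2.318485
p(1.02) ≈ 2.3185

2.3185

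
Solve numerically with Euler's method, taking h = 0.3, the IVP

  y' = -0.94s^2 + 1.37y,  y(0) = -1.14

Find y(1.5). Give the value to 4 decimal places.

Euler: y_{n+1} = y_n + h·f(s_n, y_n).
s=0.000000, y=-1.140000: f=-1.561800 → y ← -1.140000 + 0.3·(-1.561800) = -1.608540
s=0.300000, y=-1.608540: f=-2.288300 → y ← -1.608540 + 0.3·(-2.288300) = -2.295030
s=0.600000, y=-2.295030: f=-3.482591 → y ← -2.295030 + 0.3·(-3.482591) = -3.339807
s=0.900000, y=-3.339807: f=-5.336936 → y ← -3.339807 + 0.3·(-5.336936) = -4.940888
s=1.200000, y=-4.940888: f=-8.122617 → y ← -4.940888 + 0.3·(-8.122617) = -7.377673
y(1.5) ≈ -7.3777

-7.3777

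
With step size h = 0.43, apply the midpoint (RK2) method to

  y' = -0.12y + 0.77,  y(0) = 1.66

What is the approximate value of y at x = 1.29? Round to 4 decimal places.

2.3419

Midpoint: k1 = f(x_n, y_n); k2 = f(x_n + h/2, y_n + (h/2)·k1); y_{n+1} = y_n + h·k2.
x=0.000000, y=1.660000:
  k1 = f(0.000000, 1.660000) = 0.570800
  k2 = f(0.215000, 1.782722) = 0.556073
  y ← 1.660000 + 0.43·0.556073 = 1.899112
x=0.430000, y=1.899112:
  k1 = f(0.430000, 1.899112) = 0.542107
  k2 = f(0.645000, 2.015664) = 0.528120
  y ← 1.899112 + 0.43·0.528120 = 2.126203
x=0.860000, y=2.126203:
  k1 = f(0.860000, 2.126203) = 0.514856
  k2 = f(1.075000, 2.236897) = 0.501572
  y ← 2.126203 + 0.43·0.501572 = 2.341879
y(1.29) ≈ 2.3419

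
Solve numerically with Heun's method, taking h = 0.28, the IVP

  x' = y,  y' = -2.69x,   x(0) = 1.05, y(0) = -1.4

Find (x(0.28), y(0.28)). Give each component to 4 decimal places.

Heun on (x,y): k1 = f(t_n, state_n); k2 = f(t_n + h, state_n + h·k1); state_{n+1} = state_n + (h/2)·(k1 + k2).
0.000000: (1.050000, -1.400000)
  k1 = (-1.400000, -2.824500)
  predictor → (0.658000, -2.190860)
  k2 = (-2.190860, -1.770020)
  → (0.547280, -2.043233)
(x(0.28), y(0.28)) ≈ (0.5473, -2.0432)

0.5473, -2.0432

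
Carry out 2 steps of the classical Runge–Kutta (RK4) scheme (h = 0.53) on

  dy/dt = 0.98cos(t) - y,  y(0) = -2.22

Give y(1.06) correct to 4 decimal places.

-0.2733

RK4: k1 = f(t_n, y_n); k2 = f(t_n + h/2, y_n + (h/2)·k1); k3 = f(t_n + h/2, y_n + (h/2)·k2); k4 = f(t_n + h, y_n + h·k3); y_{n+1} = y_n + (h/6)·(k1 + 2k2 + 2k3 + k4).
t=0.000000, y=-2.220000:
  k1 = f(0.000000, -2.220000) = 3.200000
  k2 = f(0.265000, -1.372000) = 2.317791
  k3 = f(0.265000, -1.605785) = 2.551576
  k4 = f(0.530000, -0.867665) = 1.713216
  y ← -2.220000 + (0.53/6)·(k1 + 2k2 + 2k3 + k4) = -0.925744
t=0.530000, y=-0.925744:
  k1 = f(0.530000, -0.925744) = 1.771295
  k2 = f(0.795000, -0.456351) = 1.142630
  k3 = f(0.795000, -0.622947) = 1.309227
  k4 = f(1.060000, -0.231854) = 0.710949
  y ← -0.925744 + (0.53/6)·(k1 + 2k2 + 2k3 + k4) = -0.273318
y(1.06) ≈ -0.2733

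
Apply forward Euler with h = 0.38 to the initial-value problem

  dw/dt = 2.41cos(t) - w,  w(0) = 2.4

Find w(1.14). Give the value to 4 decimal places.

Euler: w_{n+1} = w_n + h·f(t_n, w_n).
t=0.000000, w=2.400000: f=0.010000 → w ← 2.400000 + 0.38·0.010000 = 2.403800
t=0.380000, w=2.403800: f=-0.165718 → w ← 2.403800 + 0.38·(-0.165718) = 2.340827
t=0.760000, w=2.340827: f=-0.593972 → w ← 2.340827 + 0.38·(-0.593972) = 2.115118
w(1.14) ≈ 2.1151

2.1151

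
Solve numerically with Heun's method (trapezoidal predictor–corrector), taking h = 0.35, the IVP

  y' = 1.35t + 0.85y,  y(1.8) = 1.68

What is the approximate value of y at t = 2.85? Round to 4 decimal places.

Heun: k1 = f(t_n, y_n); k2 = f(t_n + h, y_n + h·k1); y_{n+1} = y_n + (h/2)·(k1 + k2).
t=1.800000, y=1.680000:
  k1 = f(1.800000, 1.680000) = 3.858000
  k2 = f(2.150000, 3.030300) = 5.478255
  y ← 1.680000 + (0.35/2)·(3.858000 + 5.478255) = 3.313845
t=2.150000, y=3.313845:
  k1 = f(2.150000, 3.313845) = 5.719268
  k2 = f(2.500000, 5.315588) = 7.893250
  y ← 3.313845 + (0.35/2)·(5.719268 + 7.893250) = 5.696035
t=2.500000, y=5.696035:
  k1 = f(2.500000, 5.696035) = 8.216630
  k2 = f(2.850000, 8.571856) = 11.133577
  y ← 5.696035 + (0.35/2)·(8.216630 + 11.133577) = 9.082322
y(2.85) ≈ 9.0823

9.0823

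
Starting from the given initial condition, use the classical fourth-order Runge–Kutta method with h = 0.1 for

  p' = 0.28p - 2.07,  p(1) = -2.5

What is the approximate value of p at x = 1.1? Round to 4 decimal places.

RK4: k1 = f(x_n, p_n); k2 = f(x_n + h/2, p_n + (h/2)·k1); k3 = f(x_n + h/2, p_n + (h/2)·k2); k4 = f(x_n + h, p_n + h·k3); p_{n+1} = p_n + (h/6)·(k1 + 2k2 + 2k3 + k4).
x=1.000000, p=-2.500000:
  k1 = f(1.000000, -2.500000) = -2.770000
  k2 = f(1.050000, -2.638500) = -2.808780
  k3 = f(1.050000, -2.640439) = -2.809323
  k4 = f(1.100000, -2.780932) = -2.848661
  p ← -2.500000 + (0.1/6)·(k1 + 2k2 + 2k3 + k4) = -2.780914
p(1.1) ≈ -2.7809

-2.7809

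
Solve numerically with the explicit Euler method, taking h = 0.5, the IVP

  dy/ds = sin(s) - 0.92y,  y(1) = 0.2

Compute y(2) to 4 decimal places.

Euler: y_{n+1} = y_n + h·f(s_n, y_n).
s=1.000000, y=0.200000: f=0.657471 → y ← 0.200000 + 0.5·0.657471 = 0.528735
s=1.500000, y=0.528735: f=0.511058 → y ← 0.528735 + 0.5·0.511058 = 0.784265
y(2) ≈ 0.7843

0.7843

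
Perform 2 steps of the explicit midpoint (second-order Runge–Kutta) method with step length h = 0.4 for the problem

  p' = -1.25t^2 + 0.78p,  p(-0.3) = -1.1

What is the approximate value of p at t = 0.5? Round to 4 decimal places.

Midpoint: k1 = f(t_n, p_n); k2 = f(t_n + h/2, p_n + (h/2)·k1); p_{n+1} = p_n + h·k2.
t=-0.300000, p=-1.100000:
  k1 = f(-0.300000, -1.100000) = -0.970500
  k2 = f(-0.100000, -1.294100) = -1.021898
  p ← -1.100000 + 0.4·(-1.021898) = -1.508759
t=0.100000, p=-1.508759:
  k1 = f(0.100000, -1.508759) = -1.189332
  k2 = f(0.300000, -1.746626) = -1.474868
  p ← -1.508759 + 0.4·(-1.474868) = -2.098706
p(0.5) ≈ -2.0987

-2.0987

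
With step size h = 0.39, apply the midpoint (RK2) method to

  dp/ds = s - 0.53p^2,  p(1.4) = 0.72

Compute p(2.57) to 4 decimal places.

Midpoint: k1 = f(s_n, p_n); k2 = f(s_n + h/2, p_n + (h/2)·k1); p_{n+1} = p_n + h·k2.
s=1.400000, p=0.720000:
  k1 = f(1.400000, 0.720000) = 1.125248
  k2 = f(1.595000, 0.939423) = 1.127266
  p ← 0.720000 + 0.39·1.127266 = 1.159634
s=1.790000, p=1.159634:
  k1 = f(1.790000, 1.159634) = 1.077282
  k2 = f(1.985000, 1.369704) = 0.990673
  p ← 1.159634 + 0.39·0.990673 = 1.545996
s=2.180000, p=1.545996:
  k1 = f(2.180000, 1.545996) = 0.913245
  k2 = f(2.375000, 1.724079) = 0.799602
  p ← 1.545996 + 0.39·0.799602 = 1.857841
p(2.57) ≈ 1.8578

1.8578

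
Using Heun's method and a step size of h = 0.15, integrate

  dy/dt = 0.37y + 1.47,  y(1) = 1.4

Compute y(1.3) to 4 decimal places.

2.0304

Heun: k1 = f(t_n, y_n); k2 = f(t_n + h, y_n + h·k1); y_{n+1} = y_n + (h/2)·(k1 + k2).
t=1.000000, y=1.400000:
  k1 = f(1.000000, 1.400000) = 1.988000
  k2 = f(1.150000, 1.698200) = 2.098334
  y ← 1.400000 + (0.15/2)·(1.988000 + 2.098334) = 1.706475
t=1.150000, y=1.706475:
  k1 = f(1.150000, 1.706475) = 2.101396
  k2 = f(1.300000, 2.021684) = 2.218023
  y ← 1.706475 + (0.15/2)·(2.101396 + 2.218023) = 2.030431
y(1.3) ≈ 2.0304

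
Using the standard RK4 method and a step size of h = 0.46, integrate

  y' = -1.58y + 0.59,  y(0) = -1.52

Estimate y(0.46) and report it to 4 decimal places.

-0.5448

RK4: k1 = f(x_n, y_n); k2 = f(x_n + h/2, y_n + (h/2)·k1); k3 = f(x_n + h/2, y_n + (h/2)·k2); k4 = f(x_n + h, y_n + h·k3); y_{n+1} = y_n + (h/6)·(k1 + 2k2 + 2k3 + k4).
x=0.000000, y=-1.520000:
  k1 = f(0.000000, -1.520000) = 2.991600
  k2 = f(0.230000, -0.831932) = 1.904453
  k3 = f(0.230000, -1.081976) = 2.299522
  k4 = f(0.460000, -0.462220) = 1.320307
  y ← -1.520000 + (0.46/6)·(k1 + 2k2 + 2k3 + k4) = -0.544811
y(0.46) ≈ -0.5448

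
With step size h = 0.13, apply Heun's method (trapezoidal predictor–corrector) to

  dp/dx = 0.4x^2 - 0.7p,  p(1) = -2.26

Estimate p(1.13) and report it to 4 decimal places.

-2.0069

Heun: k1 = f(x_n, p_n); k2 = f(x_n + h, p_n + h·k1); p_{n+1} = p_n + (h/2)·(k1 + k2).
x=1.000000, p=-2.260000:
  k1 = f(1.000000, -2.260000) = 1.982000
  k2 = f(1.130000, -2.002340) = 1.912398
  p ← -2.260000 + (0.13/2)·(1.982000 + 1.912398) = -2.006864
p(1.13) ≈ -2.0069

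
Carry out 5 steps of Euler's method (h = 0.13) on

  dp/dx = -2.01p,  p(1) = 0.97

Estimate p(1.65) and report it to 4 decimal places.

Euler: p_{n+1} = p_n + h·f(x_n, p_n).
x=1.000000, p=0.970000: f=-1.949700 → p ← 0.970000 + 0.13·(-1.949700) = 0.716539
x=1.130000, p=0.716539: f=-1.440243 → p ← 0.716539 + 0.13·(-1.440243) = 0.529307
x=1.260000, p=0.529307: f=-1.063908 → p ← 0.529307 + 0.13·(-1.063908) = 0.390999
x=1.390000, p=0.390999: f=-0.785909 → p ← 0.390999 + 0.13·(-0.785909) = 0.288831
x=1.520000, p=0.288831: f=-0.580551 → p ← 0.288831 + 0.13·(-0.580551) = 0.213360
p(1.65) ≈ 0.2134

0.2134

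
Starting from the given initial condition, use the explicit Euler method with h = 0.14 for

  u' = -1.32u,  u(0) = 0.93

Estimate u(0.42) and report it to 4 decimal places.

0.5038

Euler: u_{n+1} = u_n + h·f(t_n, u_n).
t=0.000000, u=0.930000: f=-1.227600 → u ← 0.930000 + 0.14·(-1.227600) = 0.758136
t=0.140000, u=0.758136: f=-1.000740 → u ← 0.758136 + 0.14·(-1.000740) = 0.618032
t=0.280000, u=0.618032: f=-0.815803 → u ← 0.618032 + 0.14·(-0.815803) = 0.503820
u(0.42) ≈ 0.5038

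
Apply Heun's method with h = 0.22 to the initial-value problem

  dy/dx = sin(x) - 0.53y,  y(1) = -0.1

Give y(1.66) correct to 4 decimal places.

Heun: k1 = f(x_n, y_n); k2 = f(x_n + h, y_n + h·k1); y_{n+1} = y_n + (h/2)·(k1 + k2).
x=1.000000, y=-0.100000:
  k1 = f(1.000000, -0.100000) = 0.894471
  k2 = f(1.220000, 0.096784) = 0.887804
  y ← -0.100000 + (0.22/2)·(0.894471 + 0.887804) = 0.096050
x=1.220000, y=0.096050:
  k1 = f(1.220000, 0.096050) = 0.888193
  k2 = f(1.440000, 0.291453) = 0.836988
  y ← 0.096050 + (0.22/2)·(0.888193 + 0.836988) = 0.285820
x=1.440000, y=0.285820:
  k1 = f(1.440000, 0.285820) = 0.839974
  k2 = f(1.660000, 0.470614) = 0.746598
  y ← 0.285820 + (0.22/2)·(0.839974 + 0.746598) = 0.460343
y(1.66) ≈ 0.4603

0.4603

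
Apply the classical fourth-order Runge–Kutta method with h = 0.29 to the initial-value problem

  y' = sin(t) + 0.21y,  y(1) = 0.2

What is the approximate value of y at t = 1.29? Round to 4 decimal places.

RK4: k1 = f(t_n, y_n); k2 = f(t_n + h/2, y_n + (h/2)·k1); k3 = f(t_n + h/2, y_n + (h/2)·k2); k4 = f(t_n + h, y_n + h·k3); y_{n+1} = y_n + (h/6)·(k1 + 2k2 + 2k3 + k4).
t=1.000000, y=0.200000:
  k1 = f(1.000000, 0.200000) = 0.883471
  k2 = f(1.145000, 0.328103) = 0.979612
  k3 = f(1.145000, 0.342044) = 0.982539
  k4 = f(1.290000, 0.484936) = 1.062672
  y ← 0.200000 + (0.29/6)·(k1 + 2k2 + 2k3 + k4) = 0.483738
y(1.29) ≈ 0.4837

0.4837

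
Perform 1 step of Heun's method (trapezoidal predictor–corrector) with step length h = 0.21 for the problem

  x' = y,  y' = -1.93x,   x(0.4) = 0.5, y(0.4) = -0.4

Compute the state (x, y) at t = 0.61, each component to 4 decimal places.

0.3947, -0.5856

Heun on (x,y): k1 = f(t_n, state_n); k2 = f(t_n + h, state_n + h·k1); state_{n+1} = state_n + (h/2)·(k1 + k2).
0.400000: (0.500000, -0.400000)
  k1 = (-0.400000, -0.965000)
  predictor → (0.416000, -0.602650)
  k2 = (-0.602650, -0.802880)
  → (0.394722, -0.585627)
(x(0.61), y(0.61)) ≈ (0.3947, -0.5856)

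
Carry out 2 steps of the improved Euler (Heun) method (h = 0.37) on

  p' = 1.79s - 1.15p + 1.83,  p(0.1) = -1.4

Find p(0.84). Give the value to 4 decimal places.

0.7521

Heun: k1 = f(s_n, p_n); k2 = f(s_n + h, p_n + h·k1); p_{n+1} = p_n + (h/2)·(k1 + k2).
s=0.100000, p=-1.400000:
  k1 = f(0.100000, -1.400000) = 3.619000
  k2 = f(0.470000, -0.060970) = 2.741416
  p ← -1.400000 + (0.37/2)·(3.619000 + 2.741416) = -0.223323
s=0.470000, p=-0.223323:
  k1 = f(0.470000, -0.223323) = 2.928122
  k2 = f(0.840000, 0.860082) = 2.344506
  p ← -0.223323 + (0.37/2)·(2.928122 + 2.344506) = 0.752113
p(0.84) ≈ 0.7521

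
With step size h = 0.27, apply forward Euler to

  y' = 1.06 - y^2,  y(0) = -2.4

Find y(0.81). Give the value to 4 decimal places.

-20.0272

Euler: y_{n+1} = y_n + h·f(x_n, y_n).
x=0.000000, y=-2.400000: f=-4.700000 → y ← -2.400000 + 0.27·(-4.700000) = -3.669000
x=0.270000, y=-3.669000: f=-12.401561 → y ← -3.669000 + 0.27·(-12.401561) = -7.017421
x=0.540000, y=-7.017421: f=-48.184204 → y ← -7.017421 + 0.27·(-48.184204) = -20.027157
y(0.81) ≈ -20.0272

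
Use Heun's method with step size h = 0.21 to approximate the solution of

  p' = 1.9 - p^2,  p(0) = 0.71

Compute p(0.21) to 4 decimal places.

0.9504

Heun: k1 = f(s_n, p_n); k2 = f(s_n + h, p_n + h·k1); p_{n+1} = p_n + (h/2)·(k1 + k2).
s=0.000000, p=0.710000:
  k1 = f(0.000000, 0.710000) = 1.395900
  k2 = f(0.210000, 1.003139) = 0.893712
  p ← 0.710000 + (0.21/2)·(1.395900 + 0.893712) = 0.950409
p(0.21) ≈ 0.9504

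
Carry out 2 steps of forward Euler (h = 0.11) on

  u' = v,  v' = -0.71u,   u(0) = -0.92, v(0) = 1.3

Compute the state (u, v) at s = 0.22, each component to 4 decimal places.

Euler on (u,v): u_{n+1} = u_n + h·u', v_{n+1} = v_n + h·v'.
0.000000: (-0.920000, 1.300000); f=(1.300000, 0.653200) → (-0.777000, 1.371852)
0.110000: (-0.777000, 1.371852); f=(1.371852, 0.551670) → (-0.626096, 1.432536)
(u(0.22), v(0.22)) ≈ (-0.6261, 1.4325)

-0.6261, 1.4325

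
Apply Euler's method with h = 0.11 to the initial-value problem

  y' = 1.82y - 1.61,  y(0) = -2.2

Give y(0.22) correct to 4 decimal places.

-3.5587

Euler: y_{n+1} = y_n + h·f(x_n, y_n).
x=0.000000, y=-2.200000: f=-5.614000 → y ← -2.200000 + 0.11·(-5.614000) = -2.817540
x=0.110000, y=-2.817540: f=-6.737923 → y ← -2.817540 + 0.11·(-6.737923) = -3.558712
y(0.22) ≈ -3.5587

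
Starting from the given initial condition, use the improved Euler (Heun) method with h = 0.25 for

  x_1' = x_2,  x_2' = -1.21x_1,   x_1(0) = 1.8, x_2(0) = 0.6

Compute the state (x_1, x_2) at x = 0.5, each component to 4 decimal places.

1.8190, -0.5377

Heun on (x_1,x_2): k1 = f(x_n, state_n); k2 = f(x_n + h, state_n + h·k1); state_{n+1} = state_n + (h/2)·(k1 + k2).
0.000000: (1.800000, 0.600000)
  k1 = (0.600000, -2.178000)
  predictor → (1.950000, 0.055500)
  k2 = (0.055500, -2.359500)
  → (1.881938, 0.032813)
0.250000: (1.881938, 0.032813)
  k1 = (0.032813, -2.277144)
  predictor → (1.890141, -0.536474)
  k2 = (-0.536474, -2.287070)
  → (1.818980, -0.537714)
(x_1(0.5), x_2(0.5)) ≈ (1.8190, -0.5377)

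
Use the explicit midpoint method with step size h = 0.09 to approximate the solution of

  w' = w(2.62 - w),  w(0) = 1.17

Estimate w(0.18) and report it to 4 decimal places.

1.4778

Midpoint: k1 = f(s_n, w_n); k2 = f(s_n + h/2, w_n + (h/2)·k1); w_{n+1} = w_n + h·k2.
s=0.000000, w=1.170000:
  k1 = f(0.000000, 1.170000) = 1.696500
  k2 = f(0.045000, 1.246342) = 1.712048
  w ← 1.170000 + 0.09·1.712048 = 1.324084
s=0.090000, w=1.324084:
  k1 = f(0.090000, 1.324084) = 1.715902
  k2 = f(0.135000, 1.401300) = 1.707764
  w ← 1.324084 + 0.09·1.707764 = 1.477783
w(0.18) ≈ 1.4778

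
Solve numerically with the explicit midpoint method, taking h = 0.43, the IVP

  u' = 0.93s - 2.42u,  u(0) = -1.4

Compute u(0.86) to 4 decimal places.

Midpoint: k1 = f(s_n, u_n); k2 = f(s_n + h/2, u_n + (h/2)·k1); u_{n+1} = u_n + h·k2.
s=0.000000, u=-1.400000:
  k1 = f(0.000000, -1.400000) = 3.388000
  k2 = f(0.215000, -0.671580) = 1.825174
  u ← -1.400000 + 0.43·1.825174 = -0.615175
s=0.430000, u=-0.615175:
  k1 = f(0.430000, -0.615175) = 1.888624
  k2 = f(0.645000, -0.209121) = 1.105923
  u ← -0.615175 + 0.43·1.105923 = -0.139628
u(0.86) ≈ -0.1396

-0.1396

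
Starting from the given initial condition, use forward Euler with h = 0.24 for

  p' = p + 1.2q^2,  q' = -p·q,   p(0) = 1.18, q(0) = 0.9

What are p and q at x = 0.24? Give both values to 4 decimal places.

Euler on (p,q): p_{n+1} = p_n + h·p', q_{n+1} = q_n + h·q'.
0.000000: (1.180000, 0.900000); f=(2.152000, -1.062000) → (1.696480, 0.645120)
(p(0.24), q(0.24)) ≈ (1.6965, 0.6451)

1.6965, 0.6451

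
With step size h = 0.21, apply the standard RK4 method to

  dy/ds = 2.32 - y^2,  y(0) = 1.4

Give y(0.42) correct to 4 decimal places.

1.4878

RK4: k1 = f(s_n, y_n); k2 = f(s_n + h/2, y_n + (h/2)·k1); k3 = f(s_n + h/2, y_n + (h/2)·k2); k4 = f(s_n + h, y_n + h·k3); y_{n+1} = y_n + (h/6)·(k1 + 2k2 + 2k3 + k4).
s=0.000000, y=1.400000:
  k1 = f(0.000000, 1.400000) = 0.360000
  k2 = f(0.105000, 1.437800) = 0.252731
  k3 = f(0.105000, 1.426537) = 0.284993
  k4 = f(0.210000, 1.459848) = 0.188842
  y ← 1.400000 + (0.21/6)·(k1 + 2k2 + 2k3 + k4) = 1.456850
s=0.210000, y=1.456850:
  k1 = f(0.210000, 1.456850) = 0.197588
  k2 = f(0.315000, 1.477597) = 0.136708
  k3 = f(0.315000, 1.471204) = 0.155557
  k4 = f(0.420000, 1.489517) = 0.101338
  y ← 1.456850 + (0.21/6)·(k1 + 2k2 + 2k3 + k4) = 1.487771
y(0.42) ≈ 1.4878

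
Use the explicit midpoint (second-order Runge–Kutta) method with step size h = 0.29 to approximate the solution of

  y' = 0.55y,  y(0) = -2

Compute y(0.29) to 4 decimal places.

Midpoint: k1 = f(x_n, y_n); k2 = f(x_n + h/2, y_n + (h/2)·k1); y_{n+1} = y_n + h·k2.
x=0.000000, y=-2.000000:
  k1 = f(0.000000, -2.000000) = -1.100000
  k2 = f(0.145000, -2.159500) = -1.187725
  y ← -2.000000 + 0.29·(-1.187725) = -2.344440
y(0.29) ≈ -2.3444

-2.3444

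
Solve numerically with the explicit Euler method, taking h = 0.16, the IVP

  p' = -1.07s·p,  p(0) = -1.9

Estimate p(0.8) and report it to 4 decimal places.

-1.4275

Euler: p_{n+1} = p_n + h·f(s_n, p_n).
s=0.000000, p=-1.900000: f=0.000000 → p ← -1.900000 + 0.16·0.000000 = -1.900000
s=0.160000, p=-1.900000: f=0.325280 → p ← -1.900000 + 0.16·0.325280 = -1.847955
s=0.320000, p=-1.847955: f=0.632740 → p ← -1.847955 + 0.16·0.632740 = -1.746717
s=0.480000, p=-1.746717: f=0.897114 → p ← -1.746717 + 0.16·0.897114 = -1.603179
s=0.640000, p=-1.603179: f=1.097857 → p ← -1.603179 + 0.16·1.097857 = -1.427522
p(0.8) ≈ -1.4275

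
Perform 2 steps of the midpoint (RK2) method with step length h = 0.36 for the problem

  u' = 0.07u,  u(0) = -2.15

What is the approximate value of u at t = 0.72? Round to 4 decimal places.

Midpoint: k1 = f(t_n, u_n); k2 = f(t_n + h/2, u_n + (h/2)·k1); u_{n+1} = u_n + h·k2.
t=0.000000, u=-2.150000:
  k1 = f(0.000000, -2.150000) = -0.150500
  k2 = f(0.180000, -2.177090) = -0.152396
  u ← -2.150000 + 0.36·(-0.152396) = -2.204863
t=0.360000, u=-2.204863:
  k1 = f(0.360000, -2.204863) = -0.154340
  k2 = f(0.540000, -2.232644) = -0.156285
  u ← -2.204863 + 0.36·(-0.156285) = -2.261125
u(0.72) ≈ -2.2611

-2.2611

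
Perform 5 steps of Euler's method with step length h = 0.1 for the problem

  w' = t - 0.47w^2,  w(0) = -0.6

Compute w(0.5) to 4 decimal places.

Euler: w_{n+1} = w_n + h·f(t_n, w_n).
t=0.000000, w=-0.600000: f=-0.169200 → w ← -0.600000 + 0.1·(-0.169200) = -0.616920
t=0.100000, w=-0.616920: f=-0.078877 → w ← -0.616920 + 0.1·(-0.078877) = -0.624808
t=0.200000, w=-0.624808: f=0.016519 → w ← -0.624808 + 0.1·0.016519 = -0.623156
t=0.300000, w=-0.623156: f=0.117488 → w ← -0.623156 + 0.1·0.117488 = -0.611407
t=0.400000, w=-0.611407: f=0.224305 → w ← -0.611407 + 0.1·0.224305 = -0.588976
w(0.5) ≈ -0.5890

-0.5890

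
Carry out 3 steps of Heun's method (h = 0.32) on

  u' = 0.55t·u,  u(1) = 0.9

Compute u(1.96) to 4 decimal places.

Heun: k1 = f(t_n, u_n); k2 = f(t_n + h, u_n + h·k1); u_{n+1} = u_n + (h/2)·(k1 + k2).
t=1.000000, u=0.900000:
  k1 = f(1.000000, 0.900000) = 0.495000
  k2 = f(1.320000, 1.058400) = 0.768398
  u ← 0.900000 + (0.32/2)·(0.495000 + 0.768398) = 1.102144
t=1.320000, u=1.102144:
  k1 = f(1.320000, 1.102144) = 0.800156
  k2 = f(1.640000, 1.358194) = 1.225091
  u ← 1.102144 + (0.32/2)·(0.800156 + 1.225091) = 1.426183
t=1.640000, u=1.426183:
  k1 = f(1.640000, 1.426183) = 1.286417
  k2 = f(1.960000, 1.837837) = 1.981188
  u ← 1.426183 + (0.32/2)·(1.286417 + 1.981188) = 1.949000
u(1.96) ≈ 1.9490

1.9490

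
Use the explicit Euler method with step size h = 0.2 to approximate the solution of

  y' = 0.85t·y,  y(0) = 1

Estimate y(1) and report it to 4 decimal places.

1.3825

Euler: y_{n+1} = y_n + h·f(t_n, y_n).
t=0.000000, y=1.000000: f=0.000000 → y ← 1.000000 + 0.2·0.000000 = 1.000000
t=0.200000, y=1.000000: f=0.170000 → y ← 1.000000 + 0.2·0.170000 = 1.034000
t=0.400000, y=1.034000: f=0.351560 → y ← 1.034000 + 0.2·0.351560 = 1.104312
t=0.600000, y=1.104312: f=0.563199 → y ← 1.104312 + 0.2·0.563199 = 1.216952
t=0.800000, y=1.216952: f=0.827527 → y ← 1.216952 + 0.2·0.827527 = 1.382457
y(1) ≈ 1.3825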